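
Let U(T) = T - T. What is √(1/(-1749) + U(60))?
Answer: I*√1749/1749 ≈ 0.023911*I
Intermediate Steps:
U(T) = 0
√(1/(-1749) + U(60)) = √(1/(-1749) + 0) = √(-1/1749 + 0) = √(-1/1749) = I*√1749/1749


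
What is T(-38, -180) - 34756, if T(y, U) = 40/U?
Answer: -312806/9 ≈ -34756.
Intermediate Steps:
T(-38, -180) - 34756 = 40/(-180) - 34756 = 40*(-1/180) - 34756 = -2/9 - 34756 = -312806/9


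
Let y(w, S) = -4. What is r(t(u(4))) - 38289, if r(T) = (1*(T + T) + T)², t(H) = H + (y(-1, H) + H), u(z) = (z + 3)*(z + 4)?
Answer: 66687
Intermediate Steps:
u(z) = (3 + z)*(4 + z)
t(H) = -4 + 2*H (t(H) = H + (-4 + H) = -4 + 2*H)
r(T) = 9*T² (r(T) = (1*(2*T) + T)² = (2*T + T)² = (3*T)² = 9*T²)
r(t(u(4))) - 38289 = 9*(-4 + 2*(12 + 4² + 7*4))² - 38289 = 9*(-4 + 2*(12 + 16 + 28))² - 38289 = 9*(-4 + 2*56)² - 38289 = 9*(-4 + 112)² - 38289 = 9*108² - 38289 = 9*11664 - 38289 = 104976 - 38289 = 66687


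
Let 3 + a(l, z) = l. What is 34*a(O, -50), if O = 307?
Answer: 10336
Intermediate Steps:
a(l, z) = -3 + l
34*a(O, -50) = 34*(-3 + 307) = 34*304 = 10336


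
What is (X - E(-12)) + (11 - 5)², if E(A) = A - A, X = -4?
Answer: 32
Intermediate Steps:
E(A) = 0
(X - E(-12)) + (11 - 5)² = (-4 - 1*0) + (11 - 5)² = (-4 + 0) + 6² = -4 + 36 = 32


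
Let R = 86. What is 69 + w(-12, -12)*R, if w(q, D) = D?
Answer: -963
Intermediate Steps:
69 + w(-12, -12)*R = 69 - 12*86 = 69 - 1032 = -963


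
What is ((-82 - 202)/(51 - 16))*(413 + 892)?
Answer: -74124/7 ≈ -10589.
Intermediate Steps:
((-82 - 202)/(51 - 16))*(413 + 892) = -284/35*1305 = -74124/7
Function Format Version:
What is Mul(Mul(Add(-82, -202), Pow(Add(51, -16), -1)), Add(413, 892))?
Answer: Rational(-74124, 7) ≈ -10589.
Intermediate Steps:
Mul(Mul(Add(-82, -202), Pow(Add(51, -16), -1)), Add(413, 892)) = Mul(Mul(-284, Pow(35, -1)), 1305) = Mul(Mul(-284, Rational(1, 35)), 1305) = Mul(Rational(-284, 35), 1305) = Rational(-74124, 7)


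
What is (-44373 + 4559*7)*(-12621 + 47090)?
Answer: -429483740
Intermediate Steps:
(-44373 + 4559*7)*(-12621 + 47090) = (-44373 + 31913)*34469 = -12460*34469 = -429483740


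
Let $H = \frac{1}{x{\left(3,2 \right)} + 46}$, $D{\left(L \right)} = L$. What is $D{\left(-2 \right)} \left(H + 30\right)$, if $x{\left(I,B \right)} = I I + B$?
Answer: $- \frac{3422}{57} \approx -60.035$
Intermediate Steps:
$x{\left(I,B \right)} = B + I^{2}$ ($x{\left(I,B \right)} = I^{2} + B = B + I^{2}$)
$H = \frac{1}{57}$ ($H = \frac{1}{\left(2 + 3^{2}\right) + 46} = \frac{1}{\left(2 + 9\right) + 46} = \frac{1}{11 + 46} = \frac{1}{57} \approx 0.017544$)
$D{\left(-2 \right)} \left(H + 30\right) = - 2 \left(\frac{1}{57} + 30\right) = \left(-2\right) \frac{1711}{57} = - \frac{3422}{57}$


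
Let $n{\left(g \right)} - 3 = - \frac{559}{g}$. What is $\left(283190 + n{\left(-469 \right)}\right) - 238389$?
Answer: $\frac{21013635}{469} \approx 44805.0$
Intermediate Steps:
$n{\left(g \right)} = 3 - \frac{559}{g}$
$\left(283190 + n{\left(-469 \right)}\right) - 238389 = \left(283190 + \left(3 - \frac{559}{-469}\right)\right) - 238389 = \left(283190 + \left(3 - - \frac{559}{469}\right)\right) - 238389 = \left(283190 + \left(3 + \frac{559}{469}\right)\right) - 238389 = \left(283190 + \frac{1966}{469}\right) - 238389 = \frac{132818076}{469} - 238389 = \frac{21013635}{469}$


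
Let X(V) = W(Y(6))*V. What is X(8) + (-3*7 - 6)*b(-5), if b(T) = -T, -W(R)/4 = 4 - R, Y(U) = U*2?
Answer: 121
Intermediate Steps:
Y(U) = 2*U
W(R) = -16 + 4*R (W(R) = -4*(4 - R) = -16 + 4*R)
X(V) = 32*V (X(V) = (-16 + 4*(2*6))*V = (-16 + 4*12)*V = (-16 + 48)*V = 32*V)
X(8) + (-3*7 - 6)*b(-5) = 32*8 + (-3*7 - 6)*(-1*(-5)) = 256 + (-21 - 6)*5 = 256 - 27*5 = 256 - 135 = 121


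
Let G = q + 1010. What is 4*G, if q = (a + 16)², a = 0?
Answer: 5064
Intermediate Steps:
q = 256 (q = (0 + 16)² = 16² = 256)
G = 1266 (G = 256 + 1010 = 1266)
4*G = 4*1266 = 5064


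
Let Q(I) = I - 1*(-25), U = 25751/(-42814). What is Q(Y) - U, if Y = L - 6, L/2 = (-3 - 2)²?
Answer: 2979917/42814 ≈ 69.601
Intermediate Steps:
L = 50 (L = 2*(-3 - 2)² = 2*(-5)² = 2*25 = 50)
U = -25751/42814 (U = 25751*(-1/42814) = -25751/42814 ≈ -0.60146)
Y = 44 (Y = 50 - 6 = 44)
Q(I) = 25 + I (Q(I) = I + 25 = 25 + I)
Q(Y) - U = (25 + 44) - 1*(-25751/42814) = 69 + 25751/42814 = 2979917/42814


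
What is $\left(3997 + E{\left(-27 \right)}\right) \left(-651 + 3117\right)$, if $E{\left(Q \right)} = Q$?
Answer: $9790020$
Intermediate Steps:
$\left(3997 + E{\left(-27 \right)}\right) \left(-651 + 3117\right) = \left(3997 - 27\right) \left(-651 + 3117\right) = 3970 \cdot 2466 = 9790020$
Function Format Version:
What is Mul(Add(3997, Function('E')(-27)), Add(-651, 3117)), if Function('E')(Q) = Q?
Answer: 9790020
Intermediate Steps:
Mul(Add(3997, Function('E')(-27)), Add(-651, 3117)) = Mul(Add(3997, -27), Add(-651, 3117)) = Mul(3970, 2466) = 9790020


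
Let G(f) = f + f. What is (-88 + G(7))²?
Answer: 5476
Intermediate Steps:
G(f) = 2*f
(-88 + G(7))² = (-88 + 2*7)² = (-88 + 14)² = (-74)² = 5476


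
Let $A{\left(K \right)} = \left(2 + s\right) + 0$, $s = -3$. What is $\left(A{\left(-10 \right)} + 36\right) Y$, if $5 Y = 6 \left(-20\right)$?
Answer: $-840$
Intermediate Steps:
$A{\left(K \right)} = -1$ ($A{\left(K \right)} = \left(2 - 3\right) + 0 = -1 + 0 = -1$)
$Y = -24$ ($Y = \frac{6 \left(-20\right)}{5} = \frac{1}{5} \left(-120\right) = -24$)
$\left(A{\left(-10 \right)} + 36\right) Y = \left(-1 + 36\right) \left(-24\right) = 35 \left(-24\right) = -840$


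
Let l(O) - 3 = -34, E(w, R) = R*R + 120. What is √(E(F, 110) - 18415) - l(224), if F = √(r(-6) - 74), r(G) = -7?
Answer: 31 + I*√6195 ≈ 31.0 + 78.708*I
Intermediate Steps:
F = 9*I (F = √(-7 - 74) = √(-81) = 9*I ≈ 9.0*I)
E(w, R) = 120 + R² (E(w, R) = R² + 120 = 120 + R²)
l(O) = -31 (l(O) = 3 - 34 = -31)
√(E(F, 110) - 18415) - l(224) = √((120 + 110²) - 18415) - 1*(-31) = √((120 + 12100) - 18415) + 31 = √(12220 - 18415) + 31 = √(-6195) + 31 = I*√6195 + 31 = 31 + I*√6195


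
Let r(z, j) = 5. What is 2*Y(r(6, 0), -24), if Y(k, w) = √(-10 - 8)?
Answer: 6*I*√2 ≈ 8.4853*I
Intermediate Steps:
Y(k, w) = 3*I*√2 (Y(k, w) = √(-18) = 3*I*√2)
2*Y(r(6, 0), -24) = 2*(3*I*√2) = 6*I*√2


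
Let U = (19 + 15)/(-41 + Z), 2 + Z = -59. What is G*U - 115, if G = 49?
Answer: -394/3 ≈ -131.33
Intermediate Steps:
Z = -61 (Z = -2 - 59 = -61)
U = -⅓ (U = (19 + 15)/(-41 - 61) = 34/(-102) = 34*(-1/102) = -⅓ ≈ -0.33333)
G*U - 115 = 49*(-⅓) - 115 = -49/3 - 115 = -394/3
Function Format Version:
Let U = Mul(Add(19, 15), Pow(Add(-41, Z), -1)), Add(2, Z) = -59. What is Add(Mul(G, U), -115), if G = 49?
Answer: Rational(-394, 3) ≈ -131.33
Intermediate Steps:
Z = -61 (Z = Add(-2, -59) = -61)
U = Rational(-1, 3) (U = Mul(Add(19, 15), Pow(Add(-41, -61), -1)) = Mul(34, Pow(-102, -1)) = Mul(34, Rational(-1, 102)) = Rational(-1, 3) ≈ -0.33333)
Add(Mul(G, U), -115) = Add(Mul(49, Rational(-1, 3)), -115) = Add(Rational(-49, 3), -115) = Rational(-394, 3)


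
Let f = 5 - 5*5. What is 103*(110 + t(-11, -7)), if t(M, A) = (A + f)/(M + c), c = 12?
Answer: 8549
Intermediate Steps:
f = -20 (f = 5 - 25 = -20)
t(M, A) = (-20 + A)/(12 + M) (t(M, A) = (A - 20)/(M + 12) = (-20 + A)/(12 + M))
103*(110 + t(-11, -7)) = 103*(110 + (-20 - 7)/(12 - 11)) = 103*(110 - 27/1) = 103*(110 + 1*(-27)) = 103*(110 - 27) = 103*83 = 8549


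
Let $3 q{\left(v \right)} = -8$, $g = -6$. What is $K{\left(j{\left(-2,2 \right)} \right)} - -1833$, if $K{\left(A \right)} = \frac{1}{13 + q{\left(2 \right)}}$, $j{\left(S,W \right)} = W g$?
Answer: $\frac{56826}{31} \approx 1833.1$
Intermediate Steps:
$q{\left(v \right)} = - \frac{8}{3}$ ($q{\left(v \right)} = \frac{1}{3} \left(-8\right) = - \frac{8}{3}$)
$j{\left(S,W \right)} = - 6 W$ ($j{\left(S,W \right)} = W \left(-6\right) = - 6 W$)
$K{\left(A \right)} = \frac{3}{31}$ ($K{\left(A \right)} = \frac{1}{13 - \frac{8}{3}} = \frac{1}{\frac{31}{3}} = \frac{3}{31}$)
$K{\left(j{\left(-2,2 \right)} \right)} - -1833 = \frac{3}{31} - -1833 = \frac{3}{31} + 1833 = \frac{56826}{31}$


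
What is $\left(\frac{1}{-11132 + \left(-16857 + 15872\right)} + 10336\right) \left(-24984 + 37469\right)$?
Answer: $\frac{1563637767835}{12117} \approx 1.2904 \cdot 10^{8}$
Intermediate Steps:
$\left(\frac{1}{-11132 + \left(-16857 + 15872\right)} + 10336\right) \left(-24984 + 37469\right) = \left(\frac{1}{-11132 - 985} + 10336\right) 12485 = \left(\frac{1}{-12117} + 10336\right) 12485 = \left(- \frac{1}{12117} + 10336\right) 12485 = \frac{125241311}{12117} \cdot 12485 = \frac{1563637767835}{12117}$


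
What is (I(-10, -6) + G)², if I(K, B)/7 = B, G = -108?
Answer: 22500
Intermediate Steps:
I(K, B) = 7*B
(I(-10, -6) + G)² = (7*(-6) - 108)² = (-42 - 108)² = (-150)² = 22500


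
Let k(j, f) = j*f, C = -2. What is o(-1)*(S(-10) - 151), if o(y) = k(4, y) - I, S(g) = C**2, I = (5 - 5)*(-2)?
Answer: 588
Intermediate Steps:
k(j, f) = f*j
I = 0 (I = 0*(-2) = 0)
S(g) = 4 (S(g) = (-2)**2 = 4)
o(y) = 4*y (o(y) = y*4 - 1*0 = 4*y + 0 = 4*y)
o(-1)*(S(-10) - 151) = (4*(-1))*(4 - 151) = -4*(-147) = 588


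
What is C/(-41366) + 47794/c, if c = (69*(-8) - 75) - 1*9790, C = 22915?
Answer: -2215752159/430909622 ≈ -5.1420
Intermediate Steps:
c = -10417 (c = (-552 - 75) - 9790 = -627 - 9790 = -10417)
C/(-41366) + 47794/c = 22915/(-41366) + 47794/(-10417) = 22915*(-1/41366) + 47794*(-1/10417) = -22915/41366 - 47794/10417 = -2215752159/430909622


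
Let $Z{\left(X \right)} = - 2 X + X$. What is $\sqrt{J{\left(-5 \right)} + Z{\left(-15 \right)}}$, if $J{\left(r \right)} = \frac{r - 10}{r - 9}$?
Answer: $\frac{15 \sqrt{14}}{14} \approx 4.0089$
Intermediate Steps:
$Z{\left(X \right)} = - X$
$J{\left(r \right)} = \frac{-10 + r}{-9 + r}$
$\sqrt{J{\left(-5 \right)} + Z{\left(-15 \right)}} = \sqrt{\frac{-10 - 5}{-9 - 5} - -15} = \sqrt{\frac{1}{-14} \left(-15\right) + 15} = \sqrt{\left(- \frac{1}{14}\right) \left(-15\right) + 15} = \sqrt{\frac{15}{14} + 15} = \sqrt{\frac{225}{14}} = \frac{15 \sqrt{14}}{14}$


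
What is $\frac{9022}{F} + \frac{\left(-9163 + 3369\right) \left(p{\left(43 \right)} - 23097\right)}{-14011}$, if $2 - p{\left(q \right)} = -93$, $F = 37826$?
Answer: $- \frac{2520540166223}{264990043} \approx -9511.8$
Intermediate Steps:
$p{\left(q \right)} = 95$ ($p{\left(q \right)} = 2 - -93 = 2 + 93 = 95$)
$\frac{9022}{F} + \frac{\left(-9163 + 3369\right) \left(p{\left(43 \right)} - 23097\right)}{-14011} = \frac{9022}{37826} + \frac{\left(-9163 + 3369\right) \left(95 - 23097\right)}{-14011} = 9022 \cdot \frac{1}{37826} + \left(-5794\right) \left(-23002\right) \left(- \frac{1}{14011}\right) = \frac{4511}{18913} + 133273588 \left(- \frac{1}{14011}\right) = \frac{4511}{18913} - \frac{133273588}{14011} = - \frac{2520540166223}{264990043}$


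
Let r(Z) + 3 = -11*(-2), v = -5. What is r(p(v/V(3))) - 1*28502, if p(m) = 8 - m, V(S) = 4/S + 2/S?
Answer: -28483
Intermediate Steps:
V(S) = 6/S
r(Z) = 19 (r(Z) = -3 - 11*(-2) = -3 + 22 = 19)
r(p(v/V(3))) - 1*28502 = 19 - 1*28502 = 19 - 28502 = -28483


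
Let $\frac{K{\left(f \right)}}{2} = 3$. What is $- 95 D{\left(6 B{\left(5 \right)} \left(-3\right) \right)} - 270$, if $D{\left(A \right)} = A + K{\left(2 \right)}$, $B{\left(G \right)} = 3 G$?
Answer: $24810$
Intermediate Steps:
$K{\left(f \right)} = 6$ ($K{\left(f \right)} = 2 \cdot 3 = 6$)
$D{\left(A \right)} = 6 + A$ ($D{\left(A \right)} = A + 6 = 6 + A$)
$- 95 D{\left(6 B{\left(5 \right)} \left(-3\right) \right)} - 270 = - 95 \left(6 + 6 \cdot 3 \cdot 5 \left(-3\right)\right) - 270 = - 95 \left(6 + 6 \cdot 15 \left(-3\right)\right) - 270 = - 95 \left(6 + 90 \left(-3\right)\right) - 270 = - 95 \left(6 - 270\right) - 270 = \left(-95\right) \left(-264\right) - 270 = 25080 - 270 = 24810$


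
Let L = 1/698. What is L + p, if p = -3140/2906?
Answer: -1094407/1014194 ≈ -1.0791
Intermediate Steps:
L = 1/698 ≈ 0.0014327
p = -1570/1453 (p = -3140*1/2906 = -1570/1453 ≈ -1.0805)
L + p = 1/698 - 1570/1453 = -1094407/1014194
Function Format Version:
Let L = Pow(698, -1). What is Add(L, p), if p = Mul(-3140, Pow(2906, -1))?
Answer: Rational(-1094407, 1014194) ≈ -1.0791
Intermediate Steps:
L = Rational(1, 698) ≈ 0.0014327
p = Rational(-1570, 1453) (p = Mul(-3140, Rational(1, 2906)) = Rational(-1570, 1453) ≈ -1.0805)
Add(L, p) = Add(Rational(1, 698), Rational(-1570, 1453)) = Rational(-1094407, 1014194)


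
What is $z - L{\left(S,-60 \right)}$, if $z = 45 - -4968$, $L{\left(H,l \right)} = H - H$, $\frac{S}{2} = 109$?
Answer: $5013$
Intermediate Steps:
$S = 218$ ($S = 2 \cdot 109 = 218$)
$L{\left(H,l \right)} = 0$
$z = 5013$ ($z = 45 + 4968 = 5013$)
$z - L{\left(S,-60 \right)} = 5013 - 0 = 5013 + 0 = 5013$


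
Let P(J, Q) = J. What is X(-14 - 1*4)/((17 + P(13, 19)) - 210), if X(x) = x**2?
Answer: -9/5 ≈ -1.8000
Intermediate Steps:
X(-14 - 1*4)/((17 + P(13, 19)) - 210) = (-14 - 1*4)**2/((17 + 13) - 210) = (-14 - 4)**2/(30 - 210) = (-18)**2/(-180) = 324*(-1/180) = -9/5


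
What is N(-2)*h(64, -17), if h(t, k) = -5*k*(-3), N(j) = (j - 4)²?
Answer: -9180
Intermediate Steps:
N(j) = (-4 + j)²
h(t, k) = 15*k
N(-2)*h(64, -17) = (-4 - 2)²*(15*(-17)) = (-6)²*(-255) = 36*(-255) = -9180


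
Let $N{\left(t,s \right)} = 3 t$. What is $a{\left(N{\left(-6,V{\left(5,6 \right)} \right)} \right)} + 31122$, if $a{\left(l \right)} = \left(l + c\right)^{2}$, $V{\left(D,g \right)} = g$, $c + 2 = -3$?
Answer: $31651$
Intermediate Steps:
$c = -5$ ($c = -2 - 3 = -5$)
$a{\left(l \right)} = \left(-5 + l\right)^{2}$ ($a{\left(l \right)} = \left(l - 5\right)^{2} = \left(-5 + l\right)^{2}$)
$a{\left(N{\left(-6,V{\left(5,6 \right)} \right)} \right)} + 31122 = \left(-5 + 3 \left(-6\right)\right)^{2} + 31122 = \left(-5 - 18\right)^{2} + 31122 = \left(-23\right)^{2} + 31122 = 529 + 31122 = 31651$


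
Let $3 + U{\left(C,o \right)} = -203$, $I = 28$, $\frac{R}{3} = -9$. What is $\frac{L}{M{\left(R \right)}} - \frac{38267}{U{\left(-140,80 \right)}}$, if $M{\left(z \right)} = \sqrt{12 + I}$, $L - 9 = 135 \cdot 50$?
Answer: $\frac{38267}{206} + \frac{6759 \sqrt{10}}{20} \approx 1254.5$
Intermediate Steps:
$L = 6759$ ($L = 9 + 135 \cdot 50 = 9 + 6750 = 6759$)
$R = -27$ ($R = 3 \left(-9\right) = -27$)
$U{\left(C,o \right)} = -206$ ($U{\left(C,o \right)} = -3 - 203 = -206$)
$M{\left(z \right)} = 2 \sqrt{10}$ ($M{\left(z \right)} = \sqrt{12 + 28} = \sqrt{40} = 2 \sqrt{10}$)
$\frac{L}{M{\left(R \right)}} - \frac{38267}{U{\left(-140,80 \right)}} = \frac{6759}{2 \sqrt{10}} - \frac{38267}{-206} = 6759 \frac{\sqrt{10}}{20} - - \frac{38267}{206} = \frac{6759 \sqrt{10}}{20} + \frac{38267}{206} = \frac{38267}{206} + \frac{6759 \sqrt{10}}{20}$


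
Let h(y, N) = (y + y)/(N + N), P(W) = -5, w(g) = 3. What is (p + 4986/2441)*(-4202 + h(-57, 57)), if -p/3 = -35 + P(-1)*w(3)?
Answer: -1559884608/2441 ≈ -6.3904e+5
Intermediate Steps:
h(y, N) = y/N (h(y, N) = (2*y)/((2*N)) = (2*y)*(1/(2*N)) = y/N)
p = 150 (p = -3*(-35 - 5*3) = -3*(-35 - 15) = -3*(-50) = 150)
(p + 4986/2441)*(-4202 + h(-57, 57)) = (150 + 4986/2441)*(-4202 - 57/57) = (150 + 4986*(1/2441))*(-4202 - 57*1/57) = (150 + 4986/2441)*(-4202 - 1) = (371136/2441)*(-4203) = -1559884608/2441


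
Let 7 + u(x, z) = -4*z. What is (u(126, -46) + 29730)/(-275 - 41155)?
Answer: -9969/13810 ≈ -0.72187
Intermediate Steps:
u(x, z) = -7 - 4*z
(u(126, -46) + 29730)/(-275 - 41155) = ((-7 - 4*(-46)) + 29730)/(-275 - 41155) = ((-7 + 184) + 29730)/(-41430) = (177 + 29730)*(-1/41430) = 29907*(-1/41430) = -9969/13810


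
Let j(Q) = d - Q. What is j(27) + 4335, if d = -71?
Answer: 4237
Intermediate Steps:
j(Q) = -71 - Q
j(27) + 4335 = (-71 - 1*27) + 4335 = (-71 - 27) + 4335 = -98 + 4335 = 4237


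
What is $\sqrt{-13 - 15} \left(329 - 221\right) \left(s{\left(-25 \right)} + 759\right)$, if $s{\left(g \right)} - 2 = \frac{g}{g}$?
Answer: $164592 i \sqrt{7} \approx 4.3547 \cdot 10^{5} i$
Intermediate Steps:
$s{\left(g \right)} = 3$ ($s{\left(g \right)} = 2 + \frac{g}{g} = 2 + 1 = 3$)
$\sqrt{-13 - 15} \left(329 - 221\right) \left(s{\left(-25 \right)} + 759\right) = \sqrt{-13 - 15} \left(329 - 221\right) \left(3 + 759\right) = \sqrt{-28} \cdot 108 \cdot 762 = 2 i \sqrt{7} \cdot 82296 = 164592 i \sqrt{7}$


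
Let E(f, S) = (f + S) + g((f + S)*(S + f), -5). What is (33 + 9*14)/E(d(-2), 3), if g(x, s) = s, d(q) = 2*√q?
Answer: -53/2 - 53*I*√2/2 ≈ -26.5 - 37.477*I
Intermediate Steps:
E(f, S) = -5 + S + f (E(f, S) = (f + S) - 5 = (S + f) - 5 = -5 + S + f)
(33 + 9*14)/E(d(-2), 3) = (33 + 9*14)/(-5 + 3 + 2*√(-2)) = (33 + 126)/(-5 + 3 + 2*(I*√2)) = 159/(-5 + 3 + 2*I*√2) = 159/(-2 + 2*I*√2)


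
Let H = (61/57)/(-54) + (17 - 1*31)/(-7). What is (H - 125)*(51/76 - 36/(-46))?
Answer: -320720785/1793448 ≈ -178.83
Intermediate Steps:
H = 6095/3078 (H = (61*(1/57))*(-1/54) + (17 - 31)*(-1/7) = (61/57)*(-1/54) - 14*(-1/7) = -61/3078 + 2 = 6095/3078 ≈ 1.9802)
(H - 125)*(51/76 - 36/(-46)) = (6095/3078 - 125)*(51/76 - 36/(-46)) = -378655*(51*(1/76) - 36*(-1/46))/3078 = -378655*(51/76 + 18/23)/3078 = -378655/3078*2541/1748 = -320720785/1793448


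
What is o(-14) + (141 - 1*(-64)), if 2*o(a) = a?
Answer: 198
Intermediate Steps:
o(a) = a/2
o(-14) + (141 - 1*(-64)) = (½)*(-14) + (141 - 1*(-64)) = -7 + (141 + 64) = -7 + 205 = 198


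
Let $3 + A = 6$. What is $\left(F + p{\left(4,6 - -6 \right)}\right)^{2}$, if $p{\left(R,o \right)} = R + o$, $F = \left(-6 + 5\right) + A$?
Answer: $324$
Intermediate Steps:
$A = 3$ ($A = -3 + 6 = 3$)
$F = 2$ ($F = \left(-6 + 5\right) + 3 = -1 + 3 = 2$)
$\left(F + p{\left(4,6 - -6 \right)}\right)^{2} = \left(2 + \left(4 + \left(6 - -6\right)\right)\right)^{2} = \left(2 + \left(4 + \left(6 + 6\right)\right)\right)^{2} = \left(2 + \left(4 + 12\right)\right)^{2} = \left(2 + 16\right)^{2} = 18^{2} = 324$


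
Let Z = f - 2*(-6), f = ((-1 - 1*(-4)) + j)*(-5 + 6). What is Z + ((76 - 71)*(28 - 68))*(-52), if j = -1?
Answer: 10414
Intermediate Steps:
f = 2 (f = ((-1 - 1*(-4)) - 1)*(-5 + 6) = ((-1 + 4) - 1)*1 = (3 - 1)*1 = 2*1 = 2)
Z = 14 (Z = 2 - 2*(-6) = 2 + 12 = 14)
Z + ((76 - 71)*(28 - 68))*(-52) = 14 + ((76 - 71)*(28 - 68))*(-52) = 14 + (5*(-40))*(-52) = 14 - 200*(-52) = 14 + 10400 = 10414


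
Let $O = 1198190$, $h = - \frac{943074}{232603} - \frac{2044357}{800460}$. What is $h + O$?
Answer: $\frac{223089043630156889}{186189397380} \approx 1.1982 \cdot 10^{6}$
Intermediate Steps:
$h = - \frac{1230416585311}{186189397380}$ ($h = \left(-943074\right) \frac{1}{232603} - \frac{2044357}{800460} = - \frac{943074}{232603} - \frac{2044357}{800460} = - \frac{1230416585311}{186189397380} \approx -6.6084$)
$h + O = - \frac{1230416585311}{186189397380} + 1198190 = \frac{223089043630156889}{186189397380}$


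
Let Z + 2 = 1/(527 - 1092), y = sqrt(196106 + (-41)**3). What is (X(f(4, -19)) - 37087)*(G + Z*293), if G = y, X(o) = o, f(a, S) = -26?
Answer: 12298617279/565 - 37113*sqrt(127185) ≈ 8.5319e+6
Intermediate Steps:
y = sqrt(127185) (y = sqrt(196106 - 68921) = sqrt(127185) ≈ 356.63)
G = sqrt(127185) ≈ 356.63
Z = -1131/565 (Z = -2 + 1/(527 - 1092) = -2 + 1/(-565) = -2 - 1/565 = -1131/565 ≈ -2.0018)
(X(f(4, -19)) - 37087)*(G + Z*293) = (-26 - 37087)*(sqrt(127185) - 1131/565*293) = -37113*(sqrt(127185) - 331383/565) = -37113*(-331383/565 + sqrt(127185)) = 12298617279/565 - 37113*sqrt(127185)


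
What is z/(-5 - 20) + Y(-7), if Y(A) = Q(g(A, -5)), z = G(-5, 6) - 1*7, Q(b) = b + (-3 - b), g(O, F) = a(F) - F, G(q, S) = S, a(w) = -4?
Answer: -74/25 ≈ -2.9600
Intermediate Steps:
g(O, F) = -4 - F
Q(b) = -3
z = -1 (z = 6 - 1*7 = 6 - 7 = -1)
Y(A) = -3
z/(-5 - 20) + Y(-7) = -1/(-5 - 20) - 3 = -1/(-25) - 3 = -1*(-1/25) - 3 = 1/25 - 3 = -74/25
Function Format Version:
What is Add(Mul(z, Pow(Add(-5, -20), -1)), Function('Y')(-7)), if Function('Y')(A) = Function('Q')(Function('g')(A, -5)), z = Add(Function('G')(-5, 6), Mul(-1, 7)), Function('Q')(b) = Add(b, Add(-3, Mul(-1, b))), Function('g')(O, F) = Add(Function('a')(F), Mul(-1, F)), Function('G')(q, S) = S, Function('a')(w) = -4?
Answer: Rational(-74, 25) ≈ -2.9600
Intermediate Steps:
Function('g')(O, F) = Add(-4, Mul(-1, F))
Function('Q')(b) = -3
z = -1 (z = Add(6, Mul(-1, 7)) = Add(6, -7) = -1)
Function('Y')(A) = -3
Add(Mul(z, Pow(Add(-5, -20), -1)), Function('Y')(-7)) = Add(Mul(-1, Pow(Add(-5, -20), -1)), -3) = Add(Mul(-1, Pow(-25, -1)), -3) = Add(Mul(-1, Rational(-1, 25)), -3) = Add(Rational(1, 25), -3) = Rational(-74, 25)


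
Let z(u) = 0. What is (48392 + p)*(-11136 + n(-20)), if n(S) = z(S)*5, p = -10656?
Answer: -420228096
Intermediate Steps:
n(S) = 0 (n(S) = 0*5 = 0)
(48392 + p)*(-11136 + n(-20)) = (48392 - 10656)*(-11136 + 0) = 37736*(-11136) = -420228096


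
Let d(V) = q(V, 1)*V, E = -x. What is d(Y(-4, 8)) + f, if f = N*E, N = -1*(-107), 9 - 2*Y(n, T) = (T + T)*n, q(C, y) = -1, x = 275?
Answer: -58923/2 ≈ -29462.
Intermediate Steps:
Y(n, T) = 9/2 - T*n (Y(n, T) = 9/2 - (T + T)*n/2 = 9/2 - 2*T*n/2 = 9/2 - T*n)
E = -275 (E = -1*275 = -275)
d(V) = -V
N = 107
f = -29425 (f = 107*(-275) = -29425)
d(Y(-4, 8)) + f = -(9/2 - 1*8*(-4)) - 29425 = -(9/2 + 32) - 29425 = -1*73/2 - 29425 = -73/2 - 29425 = -58923/2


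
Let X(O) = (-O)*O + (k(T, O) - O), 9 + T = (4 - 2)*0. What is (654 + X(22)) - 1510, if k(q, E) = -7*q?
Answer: -1299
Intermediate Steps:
T = -9 (T = -9 + (4 - 2)*0 = -9 + 2*0 = -9 + 0 = -9)
X(O) = 63 - O - O² (X(O) = (-O)*O + (-7*(-9) - O) = -O² + (63 - O) = 63 - O - O²)
(654 + X(22)) - 1510 = (654 + (63 - 1*22 - 1*22²)) - 1510 = (654 + (63 - 22 - 1*484)) - 1510 = (654 + (63 - 22 - 484)) - 1510 = (654 - 443) - 1510 = 211 - 1510 = -1299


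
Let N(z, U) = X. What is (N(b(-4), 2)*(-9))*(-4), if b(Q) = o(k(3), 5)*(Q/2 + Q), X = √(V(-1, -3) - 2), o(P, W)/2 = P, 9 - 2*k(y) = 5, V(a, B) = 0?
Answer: 36*I*√2 ≈ 50.912*I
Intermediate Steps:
k(y) = 2 (k(y) = 9/2 - ½*5 = 9/2 - 5/2 = 2)
o(P, W) = 2*P
X = I*√2 (X = √(0 - 2) = √(-2) = I*√2 ≈ 1.4142*I)
b(Q) = 6*Q (b(Q) = (2*2)*(Q/2 + Q) = 4*(Q*(½) + Q) = 4*(Q/2 + Q) = 4*(3*Q/2) = 6*Q)
N(z, U) = I*√2
(N(b(-4), 2)*(-9))*(-4) = ((I*√2)*(-9))*(-4) = -9*I*√2*(-4) = 36*I*√2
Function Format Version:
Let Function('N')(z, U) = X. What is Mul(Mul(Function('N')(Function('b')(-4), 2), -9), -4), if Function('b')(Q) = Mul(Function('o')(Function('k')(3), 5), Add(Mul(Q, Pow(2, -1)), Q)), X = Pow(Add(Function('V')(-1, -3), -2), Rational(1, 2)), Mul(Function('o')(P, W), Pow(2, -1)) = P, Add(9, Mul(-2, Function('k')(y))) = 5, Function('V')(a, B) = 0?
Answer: Mul(36, I, Pow(2, Rational(1, 2))) ≈ Mul(50.912, I)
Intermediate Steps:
Function('k')(y) = 2 (Function('k')(y) = Add(Rational(9, 2), Mul(Rational(-1, 2), 5)) = Add(Rational(9, 2), Rational(-5, 2)) = 2)
Function('o')(P, W) = Mul(2, P)
X = Mul(I, Pow(2, Rational(1, 2))) (X = Pow(Add(0, -2), Rational(1, 2)) = Pow(-2, Rational(1, 2)) = Mul(I, Pow(2, Rational(1, 2))) ≈ Mul(1.4142, I))
Function('b')(Q) = Mul(6, Q) (Function('b')(Q) = Mul(Mul(2, 2), Add(Mul(Q, Pow(2, -1)), Q)) = Mul(4, Add(Mul(Q, Rational(1, 2)), Q)) = Mul(4, Add(Mul(Rational(1, 2), Q), Q)) = Mul(4, Mul(Rational(3, 2), Q)) = Mul(6, Q))
Function('N')(z, U) = Mul(I, Pow(2, Rational(1, 2)))
Mul(Mul(Function('N')(Function('b')(-4), 2), -9), -4) = Mul(Mul(Mul(I, Pow(2, Rational(1, 2))), -9), -4) = Mul(Mul(-9, I, Pow(2, Rational(1, 2))), -4) = Mul(36, I, Pow(2, Rational(1, 2)))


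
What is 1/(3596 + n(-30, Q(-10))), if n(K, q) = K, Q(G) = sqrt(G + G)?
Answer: 1/3566 ≈ 0.00028043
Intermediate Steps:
Q(G) = sqrt(2)*sqrt(G) (Q(G) = sqrt(2*G) = sqrt(2)*sqrt(G))
1/(3596 + n(-30, Q(-10))) = 1/(3596 - 30) = 1/3566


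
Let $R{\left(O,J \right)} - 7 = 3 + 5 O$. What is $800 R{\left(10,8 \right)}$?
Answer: $48000$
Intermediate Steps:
$R{\left(O,J \right)} = 10 + 5 O$ ($R{\left(O,J \right)} = 7 + \left(3 + 5 O\right) = 10 + 5 O$)
$800 R{\left(10,8 \right)} = 800 \left(10 + 5 \cdot 10\right) = 800 \left(10 + 50\right) = 800 \cdot 60 = 48000$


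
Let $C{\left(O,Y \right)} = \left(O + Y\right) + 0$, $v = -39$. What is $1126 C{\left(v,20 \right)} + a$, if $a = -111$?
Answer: $-21505$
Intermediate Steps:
$C{\left(O,Y \right)} = O + Y$
$1126 C{\left(v,20 \right)} + a = 1126 \left(-39 + 20\right) - 111 = 1126 \left(-19\right) - 111 = -21394 - 111 = -21505$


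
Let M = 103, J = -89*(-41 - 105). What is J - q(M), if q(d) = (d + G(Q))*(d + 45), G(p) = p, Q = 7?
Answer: -3286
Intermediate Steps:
J = 12994 (J = -89*(-146) = 12994)
q(d) = (7 + d)*(45 + d) (q(d) = (d + 7)*(d + 45) = (7 + d)*(45 + d))
J - q(M) = 12994 - (315 + 103² + 52*103) = 12994 - (315 + 10609 + 5356) = 12994 - 1*16280 = 12994 - 16280 = -3286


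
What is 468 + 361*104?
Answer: 38012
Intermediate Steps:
468 + 361*104 = 468 + 37544 = 38012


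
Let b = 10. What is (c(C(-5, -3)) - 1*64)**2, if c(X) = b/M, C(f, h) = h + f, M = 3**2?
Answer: 320356/81 ≈ 3955.0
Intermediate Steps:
M = 9
C(f, h) = f + h
c(X) = 10/9
(c(C(-5, -3)) - 1*64)**2 = (10/9 - 1*64)**2 = (10/9 - 64)**2 = (-566/9)**2 = 320356/81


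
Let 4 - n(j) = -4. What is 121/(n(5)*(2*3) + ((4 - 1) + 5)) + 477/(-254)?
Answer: 2011/7112 ≈ 0.28276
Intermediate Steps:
n(j) = 8 (n(j) = 4 - 1*(-4) = 4 + 4 = 8)
121/(n(5)*(2*3) + ((4 - 1) + 5)) + 477/(-254) = 121/(8*(2*3) + ((4 - 1) + 5)) + 477/(-254) = 121/(8*6 + (3 + 5)) + 477*(-1/254) = 121/(48 + 8) - 477/254 = 121/56 - 477/254 = 2011/7112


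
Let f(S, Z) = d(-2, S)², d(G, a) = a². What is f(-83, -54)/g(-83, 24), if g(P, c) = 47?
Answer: 47458321/47 ≈ 1.0098e+6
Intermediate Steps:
f(S, Z) = S⁴ (f(S, Z) = (S²)² = S⁴)
f(-83, -54)/g(-83, 24) = (-83)⁴/47 = 47458321*(1/47) = 47458321/47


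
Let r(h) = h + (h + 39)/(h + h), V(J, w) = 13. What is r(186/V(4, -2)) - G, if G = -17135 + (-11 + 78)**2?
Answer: 20411419/1612 ≈ 12662.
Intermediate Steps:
r(h) = h + (39 + h)/(2*h) (r(h) = h + (39 + h)/((2*h)) = h + (39 + h)*(1/(2*h)) = h + (39 + h)/(2*h))
G = -12646 (G = -17135 + 67**2 = -17135 + 4489 = -12646)
r(186/V(4, -2)) - G = (1/2 + 186/13 + 39/(2*((186/13)))) - 1*(-12646) = (1/2 + 186*(1/13) + 39/(2*((186*(1/13))))) + 12646 = (1/2 + 186/13 + 39/(2*(186/13))) + 12646 = (1/2 + 186/13 + (39/2)*(13/186)) + 12646 = (1/2 + 186/13 + 169/124) + 12646 = 26067/1612 + 12646 = 20411419/1612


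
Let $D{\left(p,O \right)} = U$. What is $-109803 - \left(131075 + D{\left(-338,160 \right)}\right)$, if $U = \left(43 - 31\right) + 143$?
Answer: $-241033$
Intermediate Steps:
$U = 155$ ($U = 12 + 143 = 155$)
$D{\left(p,O \right)} = 155$
$-109803 - \left(131075 + D{\left(-338,160 \right)}\right) = -109803 - \left(131075 + 155\right) = -109803 - 131230 = -241033$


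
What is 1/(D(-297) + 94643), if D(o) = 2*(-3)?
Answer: 1/94637 ≈ 1.0567e-5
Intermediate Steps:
D(o) = -6
1/(D(-297) + 94643) = 1/(-6 + 94643) = 1/94637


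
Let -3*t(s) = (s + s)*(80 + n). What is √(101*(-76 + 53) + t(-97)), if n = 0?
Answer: √25653/3 ≈ 53.388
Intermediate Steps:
t(s) = -160*s/3 (t(s) = -(s + s)*(80 + 0)/3 = -2*s*80/3 = -160*s/3)
√(101*(-76 + 53) + t(-97)) = √(101*(-76 + 53) - 160/3*(-97)) = √(101*(-23) + 15520/3) = √(-2323 + 15520/3) = √(8551/3) = √25653/3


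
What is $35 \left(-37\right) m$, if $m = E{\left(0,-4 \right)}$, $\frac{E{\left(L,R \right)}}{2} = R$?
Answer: $10360$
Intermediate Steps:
$E{\left(L,R \right)} = 2 R$
$m = -8$ ($m = 2 \left(-4\right) = -8$)
$35 \left(-37\right) m = 35 \left(-37\right) \left(-8\right) = \left(-1295\right) \left(-8\right) = 10360$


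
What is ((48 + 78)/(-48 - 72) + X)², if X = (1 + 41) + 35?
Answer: 2307361/400 ≈ 5768.4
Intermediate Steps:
X = 77 (X = 42 + 35 = 77)
((48 + 78)/(-48 - 72) + X)² = ((48 + 78)/(-48 - 72) + 77)² = (126/(-120) + 77)² = (126*(-1/120) + 77)² = (-21/20 + 77)² = (1519/20)² = 2307361/400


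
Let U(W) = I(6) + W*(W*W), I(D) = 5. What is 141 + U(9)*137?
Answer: 100699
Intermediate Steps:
U(W) = 5 + W³ (U(W) = 5 + W*(W*W) = 5 + W*W² = 5 + W³)
141 + U(9)*137 = 141 + (5 + 9³)*137 = 141 + (5 + 729)*137 = 141 + 734*137 = 141 + 100558 = 100699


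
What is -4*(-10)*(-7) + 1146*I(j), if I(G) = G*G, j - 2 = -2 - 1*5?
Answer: 28370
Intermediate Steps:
j = -5 (j = 2 + (-2 - 1*5) = 2 + (-2 - 5) = 2 - 7 = -5)
I(G) = G²
-4*(-10)*(-7) + 1146*I(j) = -4*(-10)*(-7) + 1146*(-5)² = 40*(-7) + 1146*25 = -280 + 28650 = 28370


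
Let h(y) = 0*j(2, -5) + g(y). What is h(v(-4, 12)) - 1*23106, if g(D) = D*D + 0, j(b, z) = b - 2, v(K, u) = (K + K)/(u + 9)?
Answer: -10189682/441 ≈ -23106.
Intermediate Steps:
v(K, u) = 2*K/(9 + u) (v(K, u) = (2*K)/(9 + u) = 2*K/(9 + u))
j(b, z) = -2 + b
g(D) = D**2 (g(D) = D**2 + 0 = D**2)
h(y) = y**2 (h(y) = 0*(-2 + 2) + y**2 = 0*0 + y**2 = 0 + y**2 = y**2)
h(v(-4, 12)) - 1*23106 = (2*(-4)/(9 + 12))**2 - 1*23106 = (2*(-4)/21)**2 - 23106 = (2*(-4)*(1/21))**2 - 23106 = (-8/21)**2 - 23106 = 64/441 - 23106 = -10189682/441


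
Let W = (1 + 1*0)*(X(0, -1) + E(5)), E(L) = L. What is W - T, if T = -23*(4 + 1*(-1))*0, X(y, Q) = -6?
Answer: -1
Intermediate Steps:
T = 0 (T = -23*(4 - 1)*0 = -23*3*0 = -69*0 = 0)
W = -1 (W = (1 + 1*0)*(-6 + 5) = (1 + 0)*(-1) = 1*(-1) = -1)
W - T = -1 - 1*0 = -1 + 0 = -1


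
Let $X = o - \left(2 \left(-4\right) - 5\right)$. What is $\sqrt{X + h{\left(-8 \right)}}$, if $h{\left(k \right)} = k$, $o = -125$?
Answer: $2 i \sqrt{30} \approx 10.954 i$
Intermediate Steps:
$X = -112$ ($X = -125 - \left(2 \left(-4\right) - 5\right) = -125 - \left(-8 - 5\right) = -125 - -13 = -125 + 13 = -112$)
$\sqrt{X + h{\left(-8 \right)}} = \sqrt{-112 - 8} = \sqrt{-120} = 2 i \sqrt{30}$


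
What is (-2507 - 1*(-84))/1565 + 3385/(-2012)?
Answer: -10172601/3148780 ≈ -3.2306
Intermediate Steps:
(-2507 - 1*(-84))/1565 + 3385/(-2012) = (-2507 + 84)*(1/1565) + 3385*(-1/2012) = -2423*1/1565 - 3385/2012 = -2423/1565 - 3385/2012 = -10172601/3148780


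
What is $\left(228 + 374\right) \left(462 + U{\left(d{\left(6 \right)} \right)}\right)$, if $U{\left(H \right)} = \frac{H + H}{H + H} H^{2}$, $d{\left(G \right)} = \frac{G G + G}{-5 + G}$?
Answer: $1340052$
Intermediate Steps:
$d{\left(G \right)} = \frac{G + G^{2}}{-5 + G}$ ($d{\left(G \right)} = \frac{G^{2} + G}{-5 + G} = \frac{G + G^{2}}{-5 + G}$)
$U{\left(H \right)} = H^{2}$ ($U{\left(H \right)} = \frac{2 H}{2 H} H^{2} = 2 H \frac{1}{2 H} H^{2} = 1 H^{2} = H^{2}$)
$\left(228 + 374\right) \left(462 + U{\left(d{\left(6 \right)} \right)}\right) = \left(228 + 374\right) \left(462 + \left(\frac{6 \left(1 + 6\right)}{-5 + 6}\right)^{2}\right) = 602 \left(462 + \left(6 \cdot 1^{-1} \cdot 7\right)^{2}\right) = 602 \left(462 + \left(6 \cdot 1 \cdot 7\right)^{2}\right) = 602 \left(462 + 42^{2}\right) = 602 \left(462 + 1764\right) = 602 \cdot 2226 = 1340052$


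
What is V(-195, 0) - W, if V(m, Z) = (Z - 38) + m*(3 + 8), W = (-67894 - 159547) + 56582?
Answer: 168676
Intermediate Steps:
W = -170859 (W = -227441 + 56582 = -170859)
V(m, Z) = -38 + Z + 11*m (V(m, Z) = (-38 + Z) + m*11 = (-38 + Z) + 11*m = -38 + Z + 11*m)
V(-195, 0) - W = (-38 + 0 + 11*(-195)) - 1*(-170859) = (-38 + 0 - 2145) + 170859 = -2183 + 170859 = 168676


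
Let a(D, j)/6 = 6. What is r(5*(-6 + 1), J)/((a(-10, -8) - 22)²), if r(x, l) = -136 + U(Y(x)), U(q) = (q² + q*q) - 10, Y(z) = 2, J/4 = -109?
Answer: -69/98 ≈ -0.70408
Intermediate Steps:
a(D, j) = 36 (a(D, j) = 6*6 = 36)
J = -436 (J = 4*(-109) = -436)
U(q) = -10 + 2*q² (U(q) = (q² + q²) - 10 = 2*q² - 10 = -10 + 2*q²)
r(x, l) = -138 (r(x, l) = -136 + (-10 + 2*2²) = -136 + (-10 + 2*4) = -136 + (-10 + 8) = -136 - 2 = -138)
r(5*(-6 + 1), J)/((a(-10, -8) - 22)²) = -138/(36 - 22)² = -138/(14²) = -138/196 = -138*1/196 = -69/98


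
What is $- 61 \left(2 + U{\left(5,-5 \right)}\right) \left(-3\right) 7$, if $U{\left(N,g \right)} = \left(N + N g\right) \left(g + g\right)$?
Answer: $258762$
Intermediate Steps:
$U{\left(N,g \right)} = 2 g \left(N + N g\right)$ ($U{\left(N,g \right)} = \left(N + N g\right) 2 g = 2 g \left(N + N g\right)$)
$- 61 \left(2 + U{\left(5,-5 \right)}\right) \left(-3\right) 7 = - 61 \left(2 + 2 \cdot 5 \left(-5\right) \left(1 - 5\right)\right) \left(-3\right) 7 = - 61 \left(2 + 2 \cdot 5 \left(-5\right) \left(-4\right)\right) \left(-3\right) 7 = - 61 \left(2 + 200\right) \left(-3\right) 7 = - 61 \cdot 202 \left(-3\right) 7 = \left(-61\right) \left(-606\right) 7 = 36966 \cdot 7 = 258762$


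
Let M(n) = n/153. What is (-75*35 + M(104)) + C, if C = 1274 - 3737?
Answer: -778360/153 ≈ -5087.3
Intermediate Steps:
M(n) = n/153 (M(n) = n*(1/153) = n/153)
C = -2463
(-75*35 + M(104)) + C = (-75*35 + (1/153)*104) - 2463 = (-2625 + 104/153) - 2463 = -401521/153 - 2463 = -778360/153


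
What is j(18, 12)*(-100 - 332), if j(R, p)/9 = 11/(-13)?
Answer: 42768/13 ≈ 3289.8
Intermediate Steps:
j(R, p) = -99/13 (j(R, p) = 9*(11/(-13)) = 9*(11*(-1/13)) = 9*(-11/13) = -99/13)
j(18, 12)*(-100 - 332) = -99*(-100 - 332)/13 = -99/13*(-432) = 42768/13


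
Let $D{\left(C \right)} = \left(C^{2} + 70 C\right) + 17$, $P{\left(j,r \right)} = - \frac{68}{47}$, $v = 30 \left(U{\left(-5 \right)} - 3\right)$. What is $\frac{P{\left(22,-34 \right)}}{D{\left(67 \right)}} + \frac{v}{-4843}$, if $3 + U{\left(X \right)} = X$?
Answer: $\frac{35575159}{523300679} \approx 0.067982$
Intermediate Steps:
$U{\left(X \right)} = -3 + X$
$v = -330$ ($v = 30 \left(\left(-3 - 5\right) - 3\right) = 30 \left(-8 - 3\right) = 30 \left(-11\right) = -330$)
$P{\left(j,r \right)} = - \frac{68}{47}$ ($P{\left(j,r \right)} = \left(-68\right) \frac{1}{47} = - \frac{68}{47}$)
$D{\left(C \right)} = 17 + C^{2} + 70 C$
$\frac{P{\left(22,-34 \right)}}{D{\left(67 \right)}} + \frac{v}{-4843} = - \frac{68}{47 \left(17 + 67^{2} + 70 \cdot 67\right)} - \frac{330}{-4843} = - \frac{68}{47 \left(17 + 4489 + 4690\right)} - - \frac{330}{4843} = - \frac{68}{47 \cdot 9196} + \frac{330}{4843} = \left(- \frac{68}{47}\right) \frac{1}{9196} + \frac{330}{4843} = - \frac{17}{108053} + \frac{330}{4843} = \frac{35575159}{523300679}$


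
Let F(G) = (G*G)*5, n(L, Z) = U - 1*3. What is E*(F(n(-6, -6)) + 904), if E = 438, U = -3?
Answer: 474792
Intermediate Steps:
n(L, Z) = -6 (n(L, Z) = -3 - 1*3 = -3 - 3 = -6)
F(G) = 5*G² (F(G) = G²*5 = 5*G²)
E*(F(n(-6, -6)) + 904) = 438*(5*(-6)² + 904) = 438*(5*36 + 904) = 438*(180 + 904) = 438*1084 = 474792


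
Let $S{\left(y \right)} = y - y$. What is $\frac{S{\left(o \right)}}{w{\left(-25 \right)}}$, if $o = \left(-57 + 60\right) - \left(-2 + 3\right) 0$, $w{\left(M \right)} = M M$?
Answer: $0$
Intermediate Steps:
$w{\left(M \right)} = M^{2}$
$o = 3$ ($o = 3 - 1 \cdot 0 = 3 - 0 = 3 + 0 = 3$)
$S{\left(y \right)} = 0$
$\frac{S{\left(o \right)}}{w{\left(-25 \right)}} = \frac{0}{\left(-25\right)^{2}} = \frac{0}{625} = 0 \cdot \frac{1}{625} = 0$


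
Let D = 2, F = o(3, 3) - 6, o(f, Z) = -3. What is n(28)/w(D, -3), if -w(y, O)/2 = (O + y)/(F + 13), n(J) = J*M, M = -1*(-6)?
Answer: 336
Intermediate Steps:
M = 6
F = -9 (F = -3 - 6 = -9)
n(J) = 6*J (n(J) = J*6 = 6*J)
w(y, O) = -O/2 - y/2 (w(y, O) = -2*(O + y)/(-9 + 13) = -2*(O + y)/4 = -2*(O/4 + y/4) = -O/2 - y/2)
n(28)/w(D, -3) = (6*28)/(-½*(-3) - ½*2) = 168/(3/2 - 1) = 168/(½) = 168*2 = 336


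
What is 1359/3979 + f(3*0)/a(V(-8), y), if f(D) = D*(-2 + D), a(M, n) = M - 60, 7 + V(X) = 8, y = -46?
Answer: 1359/3979 ≈ 0.34154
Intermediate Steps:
V(X) = 1 (V(X) = -7 + 8 = 1)
a(M, n) = -60 + M
1359/3979 + f(3*0)/a(V(-8), y) = 1359/3979 + ((3*0)*(-2 + 3*0))/(-60 + 1) = 1359*(1/3979) + (0*(-2 + 0))/(-59) = 1359/3979 + (0*(-2))*(-1/59) = 1359/3979 + 0*(-1/59) = 1359/3979 + 0 = 1359/3979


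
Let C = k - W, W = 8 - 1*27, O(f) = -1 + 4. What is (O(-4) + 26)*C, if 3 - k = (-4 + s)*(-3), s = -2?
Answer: 116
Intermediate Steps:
O(f) = 3
W = -19 (W = 8 - 27 = -19)
k = -15 (k = 3 - (-4 - 2)*(-3) = 3 - (-6)*(-3) = 3 - 1*18 = 3 - 18 = -15)
C = 4 (C = -15 - 1*(-19) = -15 + 19 = 4)
(O(-4) + 26)*C = (3 + 26)*4 = 29*4 = 116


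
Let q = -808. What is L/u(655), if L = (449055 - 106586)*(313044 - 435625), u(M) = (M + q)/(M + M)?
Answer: 54994052160590/153 ≈ 3.5944e+11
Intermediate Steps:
u(M) = (-808 + M)/(2*M) (u(M) = (M - 808)/(M + M) = (-808 + M)/((2*M)) = (-808 + M)*(1/(2*M)) = (-808 + M)/(2*M))
L = -41980192489 (L = 342469*(-122581) = -41980192489)
L/u(655) = -41980192489*1310/(-808 + 655) = -41980192489/((½)*(1/655)*(-153)) = -41980192489/(-153/1310) = -41980192489*(-1310/153) = 54994052160590/153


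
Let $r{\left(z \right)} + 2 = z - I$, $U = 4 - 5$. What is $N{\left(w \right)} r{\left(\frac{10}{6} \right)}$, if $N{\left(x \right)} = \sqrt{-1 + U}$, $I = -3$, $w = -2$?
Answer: $\frac{8 i \sqrt{2}}{3} \approx 3.7712 i$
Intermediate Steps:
$U = -1$
$r{\left(z \right)} = 1 + z$ ($r{\left(z \right)} = -2 + \left(z - -3\right) = -2 + \left(z + 3\right) = -2 + \left(3 + z\right) = 1 + z$)
$N{\left(x \right)} = i \sqrt{2}$ ($N{\left(x \right)} = \sqrt{-1 - 1} = \sqrt{-2} = i \sqrt{2}$)
$N{\left(w \right)} r{\left(\frac{10}{6} \right)} = i \sqrt{2} \left(1 + \frac{10}{6}\right) = i \sqrt{2} \left(1 + 10 \cdot \frac{1}{6}\right) = i \sqrt{2} \left(1 + \frac{5}{3}\right) = i \sqrt{2} \cdot \frac{8}{3} = \frac{8 i \sqrt{2}}{3}$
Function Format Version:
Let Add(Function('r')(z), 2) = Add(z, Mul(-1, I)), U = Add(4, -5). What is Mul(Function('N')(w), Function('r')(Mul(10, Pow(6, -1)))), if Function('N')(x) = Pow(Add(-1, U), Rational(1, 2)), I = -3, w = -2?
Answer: Mul(Rational(8, 3), I, Pow(2, Rational(1, 2))) ≈ Mul(3.7712, I)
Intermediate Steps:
U = -1
Function('r')(z) = Add(1, z) (Function('r')(z) = Add(-2, Add(z, Mul(-1, -3))) = Add(-2, Add(z, 3)) = Add(-2, Add(3, z)) = Add(1, z))
Function('N')(x) = Mul(I, Pow(2, Rational(1, 2))) (Function('N')(x) = Pow(Add(-1, -1), Rational(1, 2)) = Pow(-2, Rational(1, 2)) = Mul(I, Pow(2, Rational(1, 2))))
Mul(Function('N')(w), Function('r')(Mul(10, Pow(6, -1)))) = Mul(Mul(I, Pow(2, Rational(1, 2))), Add(1, Mul(10, Pow(6, -1)))) = Mul(Mul(I, Pow(2, Rational(1, 2))), Add(1, Mul(10, Rational(1, 6)))) = Mul(Mul(I, Pow(2, Rational(1, 2))), Add(1, Rational(5, 3))) = Mul(Mul(I, Pow(2, Rational(1, 2))), Rational(8, 3)) = Mul(Rational(8, 3), I, Pow(2, Rational(1, 2)))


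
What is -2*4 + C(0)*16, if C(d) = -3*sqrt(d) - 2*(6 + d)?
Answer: -200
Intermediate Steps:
C(d) = -12 - 3*sqrt(d) - 2*d (C(d) = -3*sqrt(d) + (-12 - 2*d) = -12 - 3*sqrt(d) - 2*d)
-2*4 + C(0)*16 = -2*4 + (-12 - 3*sqrt(0) - 2*0)*16 = -8 + (-12 - 3*0 + 0)*16 = -8 + (-12 + 0 + 0)*16 = -8 - 12*16 = -8 - 192 = -200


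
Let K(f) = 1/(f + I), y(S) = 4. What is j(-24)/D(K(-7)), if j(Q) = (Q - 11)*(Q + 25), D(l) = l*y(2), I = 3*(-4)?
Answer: 665/4 ≈ 166.25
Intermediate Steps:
I = -12
K(f) = 1/(-12 + f) (K(f) = 1/(f - 12) = 1/(-12 + f))
D(l) = 4*l (D(l) = l*4 = 4*l)
j(Q) = (-11 + Q)*(25 + Q)
j(-24)/D(K(-7)) = (-275 + (-24)**2 + 14*(-24))/((4/(-12 - 7))) = (-275 + 576 - 336)/((4/(-19))) = -35/(4*(-1/19)) = -35/(-4/19) = -35*(-19/4) = 665/4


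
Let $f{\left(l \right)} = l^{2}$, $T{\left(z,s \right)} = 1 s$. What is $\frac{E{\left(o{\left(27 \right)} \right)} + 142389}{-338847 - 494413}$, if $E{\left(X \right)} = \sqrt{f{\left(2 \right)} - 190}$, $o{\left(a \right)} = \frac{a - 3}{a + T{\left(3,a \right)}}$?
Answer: $- \frac{142389}{833260} - \frac{i \sqrt{186}}{833260} \approx -0.17088 - 1.6367 \cdot 10^{-5} i$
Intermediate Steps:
$T{\left(z,s \right)} = s$
$o{\left(a \right)} = \frac{-3 + a}{2 a}$ ($o{\left(a \right)} = \frac{a - 3}{a + a} = \frac{-3 + a}{2 a}$)
$E{\left(X \right)} = i \sqrt{186}$ ($E{\left(X \right)} = \sqrt{2^{2} - 190} = \sqrt{4 - 190} = \sqrt{-186} = i \sqrt{186}$)
$\frac{E{\left(o{\left(27 \right)} \right)} + 142389}{-338847 - 494413} = \frac{i \sqrt{186} + 142389}{-338847 - 494413} = \frac{142389 + i \sqrt{186}}{-833260} = \left(142389 + i \sqrt{186}\right) \left(- \frac{1}{833260}\right) = - \frac{142389}{833260} - \frac{i \sqrt{186}}{833260}$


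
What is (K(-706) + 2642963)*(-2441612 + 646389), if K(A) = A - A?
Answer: -4744707965749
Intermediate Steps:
K(A) = 0
(K(-706) + 2642963)*(-2441612 + 646389) = (0 + 2642963)*(-2441612 + 646389) = 2642963*(-1795223) = -4744707965749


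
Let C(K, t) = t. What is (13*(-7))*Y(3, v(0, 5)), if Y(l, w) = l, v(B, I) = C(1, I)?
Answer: -273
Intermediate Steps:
v(B, I) = I
(13*(-7))*Y(3, v(0, 5)) = (13*(-7))*3 = -91*3 = -273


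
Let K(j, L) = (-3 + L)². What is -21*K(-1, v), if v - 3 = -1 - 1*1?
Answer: -84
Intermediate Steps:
v = 1 (v = 3 + (-1 - 1*1) = 3 + (-1 - 1) = 3 - 2 = 1)
-21*K(-1, v) = -21*(-3 + 1)² = -21*(-2)² = -21*4 = -84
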